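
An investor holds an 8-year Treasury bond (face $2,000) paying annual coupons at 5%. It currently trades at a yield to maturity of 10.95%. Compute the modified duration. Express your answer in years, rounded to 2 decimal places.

Periodic yield y = 0.1095. First find Macaulay duration:
  t   CF        PV=CF/(1+0.1095)^t    t·PV
  1       100.00        90.1307        90.1307
  2       100.00        81.2354       162.4708
  3       100.00        73.2180       219.6541
  4       100.00        65.9919       263.9677
  5       100.00        59.4790       297.3949
  6       100.00        53.6088       321.6529
  7       100.00        48.3180       338.2259
  8     2,100.00       914.5361     7,316.2886
  Σ                  1,386.5179     9,009.7856
P = 1,386.5179; Macaulay duration = 9,009.7856 / 1,386.5179 = 6.49814 years.
Modified duration = D_Mac / (1 + y) = 6.49814 / 1.1095 = 5.85682 years.

5.86 years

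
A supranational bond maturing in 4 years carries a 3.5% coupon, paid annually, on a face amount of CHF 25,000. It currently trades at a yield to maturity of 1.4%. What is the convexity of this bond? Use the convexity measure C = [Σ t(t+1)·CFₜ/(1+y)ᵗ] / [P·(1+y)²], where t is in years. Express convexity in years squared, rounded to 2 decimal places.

With y = 0.014:
  t   CF        PV=CF/(1+0.014)^t    t·PV        t(t+1)·PV
  1       875.00       862.9191       862.9191       1,725.8383
  2       875.00       851.0051     1,702.0101       5,106.0304
  3       875.00       839.2555     2,517.7665      10,071.0658
  4    25,875.00    24,475.3290    97,901.3160     489,506.5801
  Σ                 27,028.5087   102,984.0117     506,409.5146
P = 27,028.5087.
Convexity = Σ t(t+1)·PV / [P·(1+y)²] = 506,409.5146 / (27,028.5087 × 1.028196) = 18.22233.

18.22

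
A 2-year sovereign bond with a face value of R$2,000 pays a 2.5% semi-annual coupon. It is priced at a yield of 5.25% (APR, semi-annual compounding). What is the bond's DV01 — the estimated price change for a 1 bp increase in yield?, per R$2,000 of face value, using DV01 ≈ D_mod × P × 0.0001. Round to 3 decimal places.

Periodic yield y = 0.02625.
  t   CF        PV=CF/(1+0.02625)^t    t·PV
  1        25.00        24.3605        24.3605
  2        25.00        23.7374        47.4749
  3        25.00        23.1303        69.3908
  4     2,025.00     1,825.6282     7,302.5130
  Σ                  1,896.8565     7,443.7392
P = 1,896.8565; D_Mac = 3.92425 half-year periods = 1.96213 yrs; D_mod = 1.91194 yrs.
DV01 ≈ 1.91194 × 1,896.8565 × 0.0001 = 0.362667.

R$0.363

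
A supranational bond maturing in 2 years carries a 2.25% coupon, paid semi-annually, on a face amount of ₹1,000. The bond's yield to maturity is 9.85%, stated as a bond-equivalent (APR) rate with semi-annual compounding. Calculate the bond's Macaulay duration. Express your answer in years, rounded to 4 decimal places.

1.9640 years

Periodic yield y = 0.04925. Discount each cash flow and weight by its period:
  t   CF        PV=CF/(1+0.04925)^t    t·PV
  1        11.25        10.7219        10.7219
  2        11.25        10.2187        20.4373
  3        11.25         9.7390        29.2171
  4     1,011.25       834.3392     3,337.3566
  Σ                    865.0188     3,397.7330
Price P = Σ PV = 865.0188.
Macaulay duration = Σ(t·PV) / P = 3,397.7330 / 865.0188 = 3.92793 half-year periods.
In years: 3.92793 / 2 = 1.96396 years.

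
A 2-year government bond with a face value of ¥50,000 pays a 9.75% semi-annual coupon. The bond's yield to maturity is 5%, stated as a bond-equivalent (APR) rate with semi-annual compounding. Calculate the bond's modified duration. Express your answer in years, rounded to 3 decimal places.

Periodic yield y = 0.025. First find Macaulay duration:
  t   CF        PV=CF/(1+0.025)^t    t·PV
  1     2,437.50     2,378.0488     2,378.0488
  2     2,437.50     2,320.0476     4,640.0952
  3     2,437.50     2,263.4611     6,790.3832
  4    52,437.50    47,505.7869   190,023.1477
  Σ                 54,467.3444   203,831.6749
P = 54,467.3444; Macaulay duration = 203,831.6749 / 54,467.3444 = 3.74227 half-year periods = 1.87114 years.
Modified duration = D_Mac / (1 + y) = 1.87114 / 1.025 = 1.82550 years.

1.825 years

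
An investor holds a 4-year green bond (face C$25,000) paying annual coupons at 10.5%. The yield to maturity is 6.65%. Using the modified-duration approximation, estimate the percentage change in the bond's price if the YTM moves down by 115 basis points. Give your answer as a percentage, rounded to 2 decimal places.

+3.77%

Periodic yield y = 0.0665. Modified duration first:
  t   CF        PV=CF/(1+0.0665)^t    t·PV
  1     2,625.00     2,461.3221     2,461.3221
  2     2,625.00     2,307.8501     4,615.7001
  3     2,625.00     2,163.9475     6,491.8426
  4    27,625.00    21,352.9974    85,411.9897
  Σ                 28,286.1171    98,980.8545
P = 28,286.1171; D_Mac = 3.49927 yrs; D_mod = 3.49927/(1+0.0665) = 3.28108 yrs.
ΔP/P ≈ -D_mod · Δy = -3.28108 × (-0.0115) = +0.037732 = +3.7732%.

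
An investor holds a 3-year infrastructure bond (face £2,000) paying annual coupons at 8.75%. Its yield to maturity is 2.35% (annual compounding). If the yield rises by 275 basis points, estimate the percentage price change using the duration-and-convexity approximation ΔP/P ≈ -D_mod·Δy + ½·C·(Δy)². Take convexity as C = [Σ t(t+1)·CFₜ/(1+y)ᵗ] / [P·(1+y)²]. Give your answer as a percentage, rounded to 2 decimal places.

-7.09%

With y = 0.0235:
  t   CF        PV=CF/(1+0.0235)^t    t·PV        t(t+1)·PV
  1       175.00       170.9819       170.9819         341.9638
  2       175.00       167.0561       334.1122       1,002.3366
  3     2,175.00     2,028.5967     6,085.7902      24,343.1607
  Σ                  2,366.6348     6,590.8843      25,687.4612
P = 2,366.6348; D_Mac = 2.78492 yrs; D_mod = 2.72098 yrs; C = 10.36130.
Duration effect: -2.72098 × (+0.0275) = -0.074827
Convexity effect: 0.5 × 10.36130 × (0.0275)² = +0.0039179
ΔP/P ≈ -0.074827 + 0.0039179 = -0.070909 = -7.0909%.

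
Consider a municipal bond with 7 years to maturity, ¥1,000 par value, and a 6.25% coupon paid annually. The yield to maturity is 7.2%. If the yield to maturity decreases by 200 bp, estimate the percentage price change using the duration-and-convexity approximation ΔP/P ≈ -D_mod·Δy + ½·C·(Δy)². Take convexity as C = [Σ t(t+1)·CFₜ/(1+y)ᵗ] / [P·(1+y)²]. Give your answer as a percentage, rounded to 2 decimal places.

+11.67%

With y = 0.072:
  t   CF        PV=CF/(1+0.072)^t    t·PV        t(t+1)·PV
  1        62.50        58.3022        58.3022         116.6045
  2        62.50        54.3864       108.7728         326.3185
  3        62.50        50.7336       152.2008         608.8032
  4        62.50        47.3261       189.3045         946.5223
  5        62.50        44.1475       220.7375       1,324.4249
  6        62.50        41.1824       247.0942       1,729.6594
  7     1,062.50       653.0786     4,571.5501      36,572.4006
  Σ                    949.1568     5,547.9621      41,624.7334
P = 949.1568; D_Mac = 5.84515 yrs; D_mod = 5.45256 yrs; C = 38.16137.
Duration effect: -5.45256 × (-0.02) = +0.109051
Convexity effect: 0.5 × 38.16137 × (-0.02)² = +0.0076323
ΔP/P ≈ +0.109051 + 0.0076323 = +0.116684 = +11.6684%.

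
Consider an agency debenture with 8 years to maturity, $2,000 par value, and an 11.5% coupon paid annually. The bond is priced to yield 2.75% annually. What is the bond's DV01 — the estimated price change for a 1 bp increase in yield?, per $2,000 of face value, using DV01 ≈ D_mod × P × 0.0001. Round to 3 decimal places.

$1.945

Periodic yield y = 0.0275.
  t   CF        PV=CF/(1+0.0275)^t    t·PV
  1       230.00       223.8443       223.8443
  2       230.00       217.8533       435.7066
  3       230.00       212.0227       636.0681
  4       230.00       206.3481       825.3925
  5       230.00       200.8254     1,004.1271
  6       230.00       195.4505     1,172.7032
  7       230.00       190.2195     1,331.5365
  8     2,230.00     1,794.9412    14,359.5294
  Σ                  3,241.5050    19,988.9076
P = 3,241.5050; D_Mac = 6.16655 yrs; D_mod = 6.00151 yrs.
DV01 ≈ 6.00151 × 3,241.5050 × 0.0001 = 1.945392.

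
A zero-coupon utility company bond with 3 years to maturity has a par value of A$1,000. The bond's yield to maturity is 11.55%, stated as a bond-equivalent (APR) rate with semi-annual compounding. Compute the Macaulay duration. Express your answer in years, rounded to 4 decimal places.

A zero-coupon bond has a single cash flow at maturity, so its Macaulay duration equals its maturity: 3 years.
(Equivalently: 6 semi-annual periods ÷ 2 = 3 years.)

3.0000 years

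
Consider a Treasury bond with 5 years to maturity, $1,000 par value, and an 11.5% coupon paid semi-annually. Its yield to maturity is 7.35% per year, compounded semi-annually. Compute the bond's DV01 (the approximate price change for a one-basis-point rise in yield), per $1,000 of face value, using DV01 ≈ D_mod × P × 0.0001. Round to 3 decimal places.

$0.455

Periodic yield y = 0.03675.
  t   CF        PV=CF/(1+0.03675)^t    t·PV
  1        57.50        55.4618        55.4618
  2        57.50        53.4958       106.9916
  3        57.50        51.5995       154.7986
  4        57.50        49.7705       199.0818
  5        57.50        48.0062       240.0312
  6        57.50        46.3045       277.8272
  7        57.50        44.6632       312.6422
  8        57.50        43.0800       344.6398
  9        57.50        41.5529       373.9762
  10    1,057.50       737.1230     7,371.2295
  Σ                  1,171.0574     9,436.6800
P = 1,171.0574; D_Mac = 8.05826 half-year periods = 4.02913 yrs; D_mod = 3.88631 yrs.
DV01 ≈ 3.88631 × 1,171.0574 × 0.0001 = 0.455109.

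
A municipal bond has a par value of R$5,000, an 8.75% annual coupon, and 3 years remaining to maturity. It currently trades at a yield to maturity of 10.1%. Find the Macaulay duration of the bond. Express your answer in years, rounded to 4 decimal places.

2.7609 years

Periodic yield y = 0.101. Discount each cash flow and weight by its year:
  t   CF        PV=CF/(1+0.101)^t    t·PV
  1       437.50       397.3660       397.3660
  2       437.50       360.9137       721.8275
  3     5,437.50     4,074.1528    12,222.4584
  Σ                  4,832.4326    13,341.6519
Price P = Σ PV = 4,832.4326.
Macaulay duration = Σ(t·PV) / P = 13,341.6519 / 4,832.4326 = 2.76086 years.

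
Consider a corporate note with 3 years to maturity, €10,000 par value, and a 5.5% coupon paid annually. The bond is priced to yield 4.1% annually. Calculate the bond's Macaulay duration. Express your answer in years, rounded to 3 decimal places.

Periodic yield y = 0.041. Discount each cash flow and weight by its year:
  t   CF        PV=CF/(1+0.041)^t    t·PV
  1       550.00       528.3381       528.3381
  2       550.00       507.5294     1,015.0589
  3    10,550.00     9,351.9090    28,055.7269
  Σ                 10,387.7765    29,599.1239
Price P = Σ PV = 10,387.7765.
Macaulay duration = Σ(t·PV) / P = 29,599.1239 / 10,387.7765 = 2.84942 years.

2.849 years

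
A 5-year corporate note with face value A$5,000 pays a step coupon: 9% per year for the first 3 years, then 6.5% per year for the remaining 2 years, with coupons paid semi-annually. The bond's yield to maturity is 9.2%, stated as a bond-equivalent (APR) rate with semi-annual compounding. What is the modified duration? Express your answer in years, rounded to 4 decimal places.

Periodic yield y = 0.046. First find Macaulay duration:
  t   CF        PV=CF/(1+0.046)^t    t·PV
  1       225.00       215.1052       215.1052
  2       225.00       205.6455       411.2909
  3       225.00       196.6018       589.8054
  4       225.00       187.9558       751.8233
  5       225.00       179.6901       898.4504
  6       225.00       171.7878     1,030.7270
  7       162.50       118.6128       830.2896
  8       162.50       113.3966       907.1725
  9       162.50       108.4097       975.6874
  10    5,162.50     3,292.6322    32,926.3219
  Σ                  4,789.8374    39,536.6736
P = 4,789.8374; Macaulay duration = 39,536.6736 / 4,789.8374 = 8.25428 half-year periods = 4.12714 years.
Modified duration = D_Mac / (1 + y) = 4.12714 / 1.046 = 3.94564 years.

3.9456 years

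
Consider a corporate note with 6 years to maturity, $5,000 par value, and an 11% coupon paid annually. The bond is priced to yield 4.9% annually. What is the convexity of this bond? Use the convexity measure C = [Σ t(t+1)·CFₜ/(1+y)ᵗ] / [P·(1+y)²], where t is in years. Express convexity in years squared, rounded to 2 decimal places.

With y = 0.049:
  t   CF        PV=CF/(1+0.049)^t    t·PV        t(t+1)·PV
  1       550.00       524.3089       524.3089       1,048.6177
  2       550.00       499.8178       999.6356       2,998.9068
  3       550.00       476.4707     1,429.4122       5,717.6487
  4       550.00       454.2142     1,816.8569       9,084.2846
  5       550.00       432.9974     2,164.9868      12,989.9208
  6     5,550.00     4,165.2402    24,991.4414     174,940.0895
  Σ                  6,553.0492    31,926.6417     206,779.4681
P = 6,553.0492.
Convexity = Σ t(t+1)·PV / [P·(1+y)²] = 206,779.4681 / (6,553.0492 × 1.100401) = 28.67563.

28.68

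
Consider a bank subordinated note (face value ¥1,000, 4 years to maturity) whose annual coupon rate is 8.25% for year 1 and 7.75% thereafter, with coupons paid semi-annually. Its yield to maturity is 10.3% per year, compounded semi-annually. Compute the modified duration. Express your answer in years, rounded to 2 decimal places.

3.31 years

Periodic yield y = 0.0515. First find Macaulay duration:
  t   CF        PV=CF/(1+0.0515)^t    t·PV
  1        41.25        39.2297        39.2297
  2        41.25        37.3083        74.6166
  3        38.75        33.3307        99.9920
  4        38.75        31.6982       126.7928
  5        38.75        30.1457       150.7285
  6        38.75        28.6692       172.0154
  7        38.75        27.2651       190.8556
  8     1,038.75       695.0832     5,560.6660
  Σ                    922.7301     6,414.8964
P = 922.7301; Macaulay duration = 6,414.8964 / 922.7301 = 6.95208 half-year periods = 3.47604 years.
Modified duration = D_Mac / (1 + y) = 3.47604 / 1.0515 = 3.30579 years.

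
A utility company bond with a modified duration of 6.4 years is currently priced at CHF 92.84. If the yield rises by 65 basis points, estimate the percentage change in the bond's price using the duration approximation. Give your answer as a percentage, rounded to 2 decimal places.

Duration approximation: ΔP/P ≈ -D_mod · Δy = -6.4 × (+0.0065) = -0.041600.
As a percentage: -4.1600%.

-4.16%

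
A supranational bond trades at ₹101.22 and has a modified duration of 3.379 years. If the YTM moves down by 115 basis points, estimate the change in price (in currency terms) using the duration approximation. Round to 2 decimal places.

+₹3.93

Duration approximation: ΔP/P ≈ -D_mod · Δy = -3.379 × (-0.0115) = +0.0388585.
ΔP ≈ 101.22 × (+0.0388585) = +3.93325737.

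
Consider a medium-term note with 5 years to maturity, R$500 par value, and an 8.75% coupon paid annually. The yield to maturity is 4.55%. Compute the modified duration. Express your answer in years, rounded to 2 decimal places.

Periodic yield y = 0.0455. First find Macaulay duration:
  t   CF        PV=CF/(1+0.0455)^t    t·PV
  1        43.75        41.8460        41.8460
  2        43.75        40.0249        80.0497
  3        43.75        38.2830       114.8490
  4        43.75        36.6169       146.4677
  5       543.75       435.2904     2,176.4520
  Σ                    592.0612     2,559.6644
P = 592.0612; Macaulay duration = 2,559.6644 / 592.0612 = 4.32331 years.
Modified duration = D_Mac / (1 + y) = 4.32331 / 1.0455 = 4.13516 years.

4.14 years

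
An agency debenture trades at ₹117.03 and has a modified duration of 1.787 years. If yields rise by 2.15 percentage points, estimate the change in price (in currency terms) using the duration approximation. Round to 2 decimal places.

-₹4.50

Duration approximation: ΔP/P ≈ -D_mod · Δy = -1.787 × (+0.0215) = -0.0384205.
ΔP ≈ 117.03 × (-0.0384205) = -4.496351115.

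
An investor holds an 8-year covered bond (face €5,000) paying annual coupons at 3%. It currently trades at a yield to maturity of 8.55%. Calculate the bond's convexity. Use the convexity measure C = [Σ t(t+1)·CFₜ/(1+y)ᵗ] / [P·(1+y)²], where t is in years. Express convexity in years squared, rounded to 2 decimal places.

With y = 0.0855:
  t   CF        PV=CF/(1+0.0855)^t    t·PV        t(t+1)·PV
  1       150.00       138.1852       138.1852         276.3703
  2       150.00       127.3009       254.6019         763.8056
  3       150.00       117.2740       351.8220       1,407.2881
  4       150.00       108.0369       432.1474       2,160.7372
  5       150.00        99.5273       497.6364       2,985.8183
  6       150.00        91.6880       550.1277       3,850.8942
  7       150.00        84.4661       591.2627       4,730.1018
  8     5,150.00     2,671.5826    21,372.6608     192,353.9474
  Σ                  3,438.0609    24,188.4442     208,528.9630
P = 3,438.0609.
Convexity = Σ t(t+1)·PV / [P·(1+y)²] = 208,528.9630 / (3,438.0609 × 1.178310) = 51.47462.

51.47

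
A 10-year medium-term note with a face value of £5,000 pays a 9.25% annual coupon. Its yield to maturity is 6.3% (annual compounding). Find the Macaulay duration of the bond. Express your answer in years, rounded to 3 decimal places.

7.235 years

Periodic yield y = 0.063. Discount each cash flow and weight by its year:
  t   CF        PV=CF/(1+0.063)^t    t·PV
  1       462.50       435.0894       435.0894
  2       462.50       409.3033       818.6065
  3       462.50       385.0454     1,155.1362
  4       462.50       362.2252     1,448.9009
  5       462.50       340.7575     1,703.7875
  6       462.50       320.5621     1,923.3725
  7       462.50       301.5636     2,110.9450
  8       462.50       283.6910     2,269.5283
  9       462.50       266.8777     2,401.8997
  10    5,462.50     2,965.2329    29,652.3286
  Σ                  6,070.3481    43,919.5946
Price P = Σ PV = 6,070.3481.
Macaulay duration = Σ(t·PV) / P = 43,919.5946 / 6,070.3481 = 7.23510 years.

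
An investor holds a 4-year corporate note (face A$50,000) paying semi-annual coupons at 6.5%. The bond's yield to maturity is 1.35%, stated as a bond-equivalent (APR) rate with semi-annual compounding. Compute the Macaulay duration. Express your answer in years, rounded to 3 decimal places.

3.628 years

Periodic yield y = 0.00675. Discount each cash flow and weight by its period:
  t   CF        PV=CF/(1+0.00675)^t    t·PV
  1     1,625.00     1,614.1048     1,614.1048
  2     1,625.00     1,603.2826     3,206.5653
  3     1,625.00     1,592.5330     4,777.5991
  4     1,625.00     1,581.8555     6,327.4220
  5     1,625.00     1,571.2496     7,856.2479
  6     1,625.00     1,560.7148     9,364.2885
  7     1,625.00     1,550.2506    10,851.7539
  8    51,625.00    48,920.0575   391,360.4596
  Σ                 59,994.0483   435,358.4412
Price P = Σ PV = 59,994.0483.
Macaulay duration = Σ(t·PV) / P = 435,358.4412 / 59,994.0483 = 7.25669 half-year periods.
In years: 7.25669 / 2 = 3.62835 years.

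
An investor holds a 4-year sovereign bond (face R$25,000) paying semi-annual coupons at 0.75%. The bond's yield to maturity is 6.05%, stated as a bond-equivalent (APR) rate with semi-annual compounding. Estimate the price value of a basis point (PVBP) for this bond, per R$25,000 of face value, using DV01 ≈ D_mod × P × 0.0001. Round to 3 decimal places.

R$7.786

Periodic yield y = 0.03025.
  t   CF        PV=CF/(1+0.03025)^t    t·PV
  1        93.75        90.9973        90.9973
  2        93.75        88.3255       176.6510
  3        93.75        85.7321       257.1963
  4        93.75        83.2148       332.8594
  5        93.75        80.7715       403.8575
  6        93.75        78.3999       470.3994
  7        93.75        76.0979       532.6856
  8    25,093.75    19,770.8154   158,166.5233
  Σ                 20,354.3545   160,431.1698
P = 20,354.3545; D_Mac = 7.88191 half-year periods = 3.94095 yrs; D_mod = 3.82524 yrs.
DV01 ≈ 3.82524 × 20,354.3545 × 0.0001 = 7.786031.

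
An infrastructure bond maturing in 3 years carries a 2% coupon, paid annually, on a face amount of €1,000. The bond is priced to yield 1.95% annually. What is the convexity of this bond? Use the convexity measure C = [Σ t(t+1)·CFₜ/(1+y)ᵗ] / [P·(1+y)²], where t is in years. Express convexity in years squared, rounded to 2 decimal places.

11.25

With y = 0.0195:
  t   CF        PV=CF/(1+0.0195)^t    t·PV        t(t+1)·PV
  1        20.00        19.6175        19.6175          39.2349
  2        20.00        19.2422        38.4845         115.4534
  3     1,020.00       962.5837     2,887.7510      11,551.0038
  Σ                  1,001.4433     2,945.8529      11,705.6922
P = 1,001.4433.
Convexity = Σ t(t+1)·PV / [P·(1+y)²] = 11,705.6922 / (1,001.4433 × 1.039380) = 11.24595.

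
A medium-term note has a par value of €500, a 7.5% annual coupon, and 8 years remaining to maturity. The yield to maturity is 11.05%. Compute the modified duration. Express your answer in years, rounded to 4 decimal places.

Periodic yield y = 0.1105. First find Macaulay duration:
  t   CF        PV=CF/(1+0.1105)^t    t·PV
  1        37.50        33.7686        33.7686
  2        37.50        30.4084        60.8169
  3        37.50        27.3827        82.1480
  4        37.50        24.6580        98.6318
  5        37.50        22.2044       111.0218
  6        37.50        19.9949       119.9696
  7        37.50        18.0053       126.0374
  8       537.50       232.3967     1,859.1736
  Σ                    408.8190     2,491.5677
P = 408.8190; Macaulay duration = 2,491.5677 / 408.8190 = 6.09455 years.
Modified duration = D_Mac / (1 + y) = 6.09455 / 1.1105 = 5.48811 years.

5.4881 years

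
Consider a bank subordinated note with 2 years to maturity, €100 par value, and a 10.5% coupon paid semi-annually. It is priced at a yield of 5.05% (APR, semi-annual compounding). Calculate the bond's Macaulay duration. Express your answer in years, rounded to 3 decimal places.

Periodic yield y = 0.02525. Discount each cash flow and weight by its period:
  t   CF        PV=CF/(1+0.02525)^t    t·PV
  1         5.25         5.1207         5.1207
  2         5.25         4.9946         9.9892
  3         5.25         4.8716        14.6147
  4       105.25        95.2583       381.0333
  Σ                    110.2452       410.7580
Price P = Σ PV = 110.2452.
Macaulay duration = Σ(t·PV) / P = 410.7580 / 110.2452 = 3.72586 half-year periods.
In years: 3.72586 / 2 = 1.86293 years.

1.863 years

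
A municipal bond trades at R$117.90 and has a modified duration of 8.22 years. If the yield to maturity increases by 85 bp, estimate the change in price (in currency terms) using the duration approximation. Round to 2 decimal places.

-R$8.24

Duration approximation: ΔP/P ≈ -D_mod · Δy = -8.22 × (+0.0085) = -0.069870.
ΔP ≈ 117.90 × (-0.069870) = -8.237673.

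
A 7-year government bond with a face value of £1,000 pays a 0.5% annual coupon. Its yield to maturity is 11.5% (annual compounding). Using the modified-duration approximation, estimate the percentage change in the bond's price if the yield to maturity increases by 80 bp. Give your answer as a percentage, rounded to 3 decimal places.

Periodic yield y = 0.115. Modified duration first:
  t   CF        PV=CF/(1+0.115)^t    t·PV
  1         5.00         4.4843         4.4843
  2         5.00         4.0218         8.0436
  3         5.00         3.6070        10.8210
  4         5.00         3.2350        12.9399
  5         5.00         2.9013        14.5066
  6         5.00         2.6021        15.6125
  7     1,005.00       469.0747     3,283.5228
  Σ                    489.9261     3,349.9306
P = 489.9261; D_Mac = 6.83762 yrs; D_mod = 6.83762/(1+0.115) = 6.13240 yrs.
ΔP/P ≈ -D_mod · Δy = -6.13240 × (+0.008) = -0.049059 = -4.9059%.

-4.906%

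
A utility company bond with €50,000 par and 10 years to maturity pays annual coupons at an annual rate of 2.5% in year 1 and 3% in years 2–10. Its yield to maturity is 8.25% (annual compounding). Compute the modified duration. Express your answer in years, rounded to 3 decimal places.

Periodic yield y = 0.0825. First find Macaulay duration:
  t   CF        PV=CF/(1+0.0825)^t    t·PV
  1     1,250.00     1,154.7344     1,154.7344
  2     1,500.00     1,280.0751     2,560.1502
  3     1,500.00     1,182.5174     3,547.5522
  4     1,500.00     1,092.3948     4,369.5793
  5     1,500.00     1,009.1407     5,045.7036
  6     1,500.00       932.2316     5,593.3897
  7     1,500.00       861.1839     6,028.2876
  8     1,500.00       795.5510     6,364.4079
  9     1,500.00       734.9201     6,614.2807
  10   51,500.00    23,309.2435   233,092.4350
  Σ                 32,351.9926   274,370.5208
P = 32,351.9926; Macaulay duration = 274,370.5208 / 32,351.9926 = 8.48079 years.
Modified duration = D_Mac / (1 + y) = 8.48079 / 1.0825 = 7.83445 years.

7.834 years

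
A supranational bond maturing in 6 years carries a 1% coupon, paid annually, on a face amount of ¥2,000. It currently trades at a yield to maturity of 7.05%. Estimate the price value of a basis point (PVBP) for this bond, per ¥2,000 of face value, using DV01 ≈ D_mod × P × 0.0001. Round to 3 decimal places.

Periodic yield y = 0.0705.
  t   CF        PV=CF/(1+0.0705)^t    t·PV
  1        20.00        18.6829        18.6829
  2        20.00        17.4525        34.9049
  3        20.00        16.3031        48.9093
  4        20.00        15.2294        60.9177
  5        20.00        14.2265        71.1323
  6     2,020.00     1,342.2436     8,053.4616
  Σ                  1,424.1379     8,288.0086
P = 1,424.1379; D_Mac = 5.81967 yrs; D_mod = 5.43640 yrs.
DV01 ≈ 5.43640 × 1,424.1379 × 0.0001 = 0.774218.

¥0.774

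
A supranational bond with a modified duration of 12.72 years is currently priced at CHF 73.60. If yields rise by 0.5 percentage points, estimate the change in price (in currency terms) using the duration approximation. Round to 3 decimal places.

Duration approximation: ΔP/P ≈ -D_mod · Δy = -12.72 × (+0.005) = -0.063600.
ΔP ≈ 73.60 × (-0.063600) = -4.68096.

-CHF 4.681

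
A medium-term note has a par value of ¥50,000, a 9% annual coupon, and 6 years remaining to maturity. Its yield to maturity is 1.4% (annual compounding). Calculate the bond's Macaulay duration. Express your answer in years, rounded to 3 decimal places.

Periodic yield y = 0.014. Discount each cash flow and weight by its year:
  t   CF        PV=CF/(1+0.014)^t    t·PV
  1     4,500.00     4,437.8698     4,437.8698
  2     4,500.00     4,376.5975     8,753.1949
  3     4,500.00     4,316.1711    12,948.5132
  4     4,500.00     4,256.5790    17,026.3158
  5     4,500.00     4,197.8096    20,989.0481
  6    54,500.00    50,138.2039   300,829.2235
  Σ                 71,723.2308   364,984.1654
Price P = Σ PV = 71,723.2308.
Macaulay duration = Σ(t·PV) / P = 364,984.1654 / 71,723.2308 = 5.08879 years.

5.089 years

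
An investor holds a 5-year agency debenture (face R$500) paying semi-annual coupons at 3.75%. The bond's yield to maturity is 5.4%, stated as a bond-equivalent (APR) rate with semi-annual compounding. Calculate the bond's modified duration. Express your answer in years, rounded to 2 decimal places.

Periodic yield y = 0.027. First find Macaulay duration:
  t   CF        PV=CF/(1+0.027)^t    t·PV
  1        9.375         9.1285         9.1285
  2        9.375         8.8885        17.7771
  3        9.375         8.6549        25.9646
  4        9.375         8.4273        33.7093
  5        9.375         8.2058        41.0288
  6        9.375         7.9900        47.9402
  7        9.375         7.7800        54.4598
  8        9.375         7.5754        60.6035
  9        9.375         7.3763        66.3865
  10     509.375       390.2413     3,902.4126
  Σ                    464.2680     4,259.4110
P = 464.2680; Macaulay duration = 4,259.4110 / 464.2680 = 9.17447 half-year periods = 4.58723 years.
Modified duration = D_Mac / (1 + y) = 4.58723 / 1.027 = 4.46663 years.

4.47 years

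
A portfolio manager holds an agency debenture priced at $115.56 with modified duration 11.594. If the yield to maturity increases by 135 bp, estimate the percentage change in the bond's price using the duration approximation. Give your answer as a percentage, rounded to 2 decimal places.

-15.65%

Duration approximation: ΔP/P ≈ -D_mod · Δy = -11.594 × (+0.0135) = -0.156519.
As a percentage: -15.6519%.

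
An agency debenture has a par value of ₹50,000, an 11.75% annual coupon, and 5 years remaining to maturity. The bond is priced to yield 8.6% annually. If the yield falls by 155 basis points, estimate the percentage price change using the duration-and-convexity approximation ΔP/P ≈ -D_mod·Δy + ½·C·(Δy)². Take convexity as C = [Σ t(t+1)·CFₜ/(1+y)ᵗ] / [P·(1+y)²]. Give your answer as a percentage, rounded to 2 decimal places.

With y = 0.086:
  t   CF        PV=CF/(1+0.086)^t    t·PV        t(t+1)·PV
  1     5,875.00     5,409.7606     5,409.7606      10,819.5212
  2     5,875.00     4,981.3633     9,962.7267      29,888.1801
  3     5,875.00     4,586.8907    13,760.6722      55,042.6889
  4     5,875.00     4,223.6563    16,894.6252      84,473.1259
  5    55,875.00    36,988.6440   184,943.2198   1,109,659.3186
  Σ                 56,190.3149   230,971.0044   1,289,882.8347
P = 56,190.3149; D_Mac = 4.11051 yrs; D_mod = 3.78500 yrs; C = 19.46387.
Duration effect: -3.78500 × (-0.0155) = +0.058668
Convexity effect: 0.5 × 19.46387 × (-0.0155)² = +0.0023381
ΔP/P ≈ +0.058668 + 0.0023381 = +0.061006 = +6.1006%.

+6.10%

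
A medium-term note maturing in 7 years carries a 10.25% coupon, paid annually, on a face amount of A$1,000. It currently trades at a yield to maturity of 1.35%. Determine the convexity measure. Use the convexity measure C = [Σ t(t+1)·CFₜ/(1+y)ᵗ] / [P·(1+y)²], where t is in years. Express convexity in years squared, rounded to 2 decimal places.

40.99

With y = 0.0135:
  t   CF        PV=CF/(1+0.0135)^t    t·PV        t(t+1)·PV
  1       102.50       101.1347       101.1347         202.2694
  2       102.50        99.7875       199.5751         598.7253
  3       102.50        98.4584       295.3751       1,181.5003
  4       102.50        97.1469       388.5875       1,942.9376
  5       102.50        95.8529       479.2643       2,875.5860
  6       102.50        94.5761       567.4565       3,972.1957
  7     1,102.50     1,003.7194     7,026.0359      56,208.2875
  Σ                  1,590.6758     9,057.4292      66,981.5018
P = 1,590.6758.
Convexity = Σ t(t+1)·PV / [P·(1+y)²] = 66,981.5018 / (1,590.6758 × 1.027182) = 40.99451.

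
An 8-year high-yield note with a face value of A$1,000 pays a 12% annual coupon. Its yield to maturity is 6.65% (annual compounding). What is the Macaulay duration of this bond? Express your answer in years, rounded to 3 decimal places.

Periodic yield y = 0.0665. Discount each cash flow and weight by its year:
  t   CF        PV=CF/(1+0.0665)^t    t·PV
  1       120.00       112.5176       112.5176
  2       120.00       105.5017       211.0034
  3       120.00        98.9233       296.7699
  4       120.00        92.7551       371.0204
  5       120.00        86.9715       434.8575
  6       120.00        81.5485       489.2911
  7       120.00        76.4637       535.2458
  8     1,120.00       669.1618     5,353.2944
  Σ                  1,323.8432     7,804.0002
Price P = Σ PV = 1,323.8432.
Macaulay duration = Σ(t·PV) / P = 7,804.0002 / 1,323.8432 = 5.89496 years.

5.895 years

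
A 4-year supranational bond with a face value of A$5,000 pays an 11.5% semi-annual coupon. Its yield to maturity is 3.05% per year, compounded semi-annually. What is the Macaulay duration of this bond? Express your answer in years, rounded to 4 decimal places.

3.4152 years

Periodic yield y = 0.01525. Discount each cash flow and weight by its period:
  t   CF        PV=CF/(1+0.01525)^t    t·PV
  1       287.50       283.1815       283.1815
  2       287.50       278.9278       557.8557
  3       287.50       274.7381       824.2142
  4       287.50       270.6113     1,082.4450
  5       287.50       266.5464     1,332.7321
  6       287.50       262.5426     1,575.2559
  7       287.50       258.5990     1,810.1931
  8     5,287.50     4,684.5340    37,476.2720
  Σ                  6,579.6807    44,942.1495
Price P = Σ PV = 6,579.6807.
Macaulay duration = Σ(t·PV) / P = 44,942.1495 / 6,579.6807 = 6.83045 half-year periods.
In years: 6.83045 / 2 = 3.41522 years.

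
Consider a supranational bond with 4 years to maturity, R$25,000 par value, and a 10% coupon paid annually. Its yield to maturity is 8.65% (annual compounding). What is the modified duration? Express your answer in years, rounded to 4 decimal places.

Periodic yield y = 0.0865. First find Macaulay duration:
  t   CF        PV=CF/(1+0.0865)^t    t·PV
  1     2,500.00     2,300.9664     2,300.9664
  2     2,500.00     2,117.7786     4,235.5571
  3     2,500.00     1,949.1749     5,847.5248
  4    27,500.00    19,733.9385    78,935.7541
  Σ                 26,101.8584    91,319.8025
P = 26,101.8584; Macaulay duration = 91,319.8025 / 26,101.8584 = 3.49859 years.
Modified duration = D_Mac / (1 + y) = 3.49859 / 1.0865 = 3.22006 years.

3.2201 years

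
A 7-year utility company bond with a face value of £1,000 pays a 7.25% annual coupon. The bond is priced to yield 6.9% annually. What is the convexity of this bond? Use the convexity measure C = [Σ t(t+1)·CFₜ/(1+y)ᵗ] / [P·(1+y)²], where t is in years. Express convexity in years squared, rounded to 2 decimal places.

37.43

With y = 0.069:
  t   CF        PV=CF/(1+0.069)^t    t·PV        t(t+1)·PV
  1        72.50        67.8204        67.8204         135.6408
  2        72.50        63.4428       126.8857         380.6570
  3        72.50        59.3478       178.0435         712.1740
  4        72.50        55.5172       222.0686       1,110.3431
  5        72.50        51.9337       259.6686       1,558.0118
  6        72.50        48.5816       291.4896       2,040.4270
  7     1,072.50       672.2849     4,705.9944      37,647.9551
  Σ                  1,018.9285     5,851.9708      43,585.2088
P = 1,018.9285.
Convexity = Σ t(t+1)·PV / [P·(1+y)²] = 43,585.2088 / (1,018.9285 × 1.142761) = 37.43174.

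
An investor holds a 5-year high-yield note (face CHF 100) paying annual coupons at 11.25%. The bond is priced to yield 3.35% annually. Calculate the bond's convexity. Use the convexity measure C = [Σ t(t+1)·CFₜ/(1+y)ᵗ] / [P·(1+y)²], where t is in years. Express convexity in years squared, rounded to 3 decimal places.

With y = 0.0335:
  t   CF        PV=CF/(1+0.0335)^t    t·PV        t(t+1)·PV
  1        11.25        10.8853        10.8853          21.7707
  2        11.25        10.5325        21.0650          63.1950
  3        11.25        10.1911        30.5733         122.2932
  4        11.25         9.8608        39.4431         197.2153
  5       111.25        94.3512       471.7562       2,830.5372
  Σ                    135.8209       573.7229       3,235.0114
P = 135.8209.
Convexity = Σ t(t+1)·PV / [P·(1+y)²] = 3,235.0114 / (135.8209 × 1.068122) = 22.29914.

22.299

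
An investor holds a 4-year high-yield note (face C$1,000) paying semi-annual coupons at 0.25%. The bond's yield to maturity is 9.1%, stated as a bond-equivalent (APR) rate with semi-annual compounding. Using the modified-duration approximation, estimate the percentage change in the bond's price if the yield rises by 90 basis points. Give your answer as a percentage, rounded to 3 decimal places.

Periodic yield y = 0.0455. Modified duration first:
  t   CF        PV=CF/(1+0.0455)^t    t·PV
  1         1.25         1.1956         1.1956
  2         1.25         1.1436         2.2871
  3         1.25         1.0938         3.2814
  4         1.25         1.0462         4.1848
  5         1.25         1.0007         5.0033
  6         1.25         0.9571         5.7427
  7         1.25         0.9155         6.4083
  8     1,001.25       701.3749     5,610.9994
  Σ                    708.7273     5,639.1026
P = 708.7273; D_Mac = 7.95666 half-year periods = 3.97833 yrs; D_mod = 3.97833/(1+0.0455) = 3.80519 yrs.
ΔP/P ≈ -D_mod · Δy = -3.80519 × (+0.009) = -0.034247 = -3.4247%.

-3.425%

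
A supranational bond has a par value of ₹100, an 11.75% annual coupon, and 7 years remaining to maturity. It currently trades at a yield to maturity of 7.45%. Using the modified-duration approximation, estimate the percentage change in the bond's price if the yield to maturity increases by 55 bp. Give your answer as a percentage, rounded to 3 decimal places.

Periodic yield y = 0.0745. Modified duration first:
  t   CF        PV=CF/(1+0.0745)^t    t·PV
  1        11.75        10.9353        10.9353
  2        11.75        10.1771        20.3542
  3        11.75         9.4715        28.4145
  4        11.75         8.8148        35.2592
  5        11.75         8.2036        41.0181
  6        11.75         7.6348        45.8090
  7       111.75        67.5776       473.0430
  Σ                    122.8148       654.8333
P = 122.8148; D_Mac = 5.33188 yrs; D_mod = 5.33188/(1+0.0745) = 4.96219 yrs.
ΔP/P ≈ -D_mod · Δy = -4.96219 × (+0.0055) = -0.027292 = -2.7292%.

-2.729%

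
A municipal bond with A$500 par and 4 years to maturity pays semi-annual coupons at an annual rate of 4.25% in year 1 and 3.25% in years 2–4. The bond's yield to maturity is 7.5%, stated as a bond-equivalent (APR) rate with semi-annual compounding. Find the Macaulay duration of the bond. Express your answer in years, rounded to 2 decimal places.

Periodic yield y = 0.0375. Discount each cash flow and weight by its period:
  t   CF        PV=CF/(1+0.0375)^t    t·PV
  1       10.625        10.2410        10.2410
  2       10.625         9.8708        19.7416
  3        8.125         7.2754        21.8263
  4        8.125         7.0125        28.0499
  5        8.125         6.7590        33.7950
  6        8.125         6.5147        39.0882
  7        8.125         6.2792        43.9546
  8      508.125       378.4999     3,027.9989
  Σ                    432.4525     3,224.6955
Price P = Σ PV = 432.4525.
Macaulay duration = Σ(t·PV) / P = 3,224.6955 / 432.4525 = 7.45676 half-year periods.
In years: 7.45676 / 2 = 3.72838 years.

3.73 years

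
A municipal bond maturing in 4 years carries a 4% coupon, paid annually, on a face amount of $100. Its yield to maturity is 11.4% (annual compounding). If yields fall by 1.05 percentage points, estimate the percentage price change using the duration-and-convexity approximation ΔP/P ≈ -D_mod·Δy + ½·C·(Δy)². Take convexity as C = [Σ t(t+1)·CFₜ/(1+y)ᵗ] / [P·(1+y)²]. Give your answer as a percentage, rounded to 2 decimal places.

+3.61%

With y = 0.114:
  t   CF        PV=CF/(1+0.114)^t    t·PV        t(t+1)·PV
  1         4.00         3.5907         3.5907           7.1813
  2         4.00         3.2232         6.4464          19.3393
  3         4.00         2.8934         8.6801          34.7205
  4       104.00        67.5294       270.1174       1,350.5870
  Σ                     77.2366       288.8346       1,411.8281
P = 77.2366; D_Mac = 3.73961 yrs; D_mod = 3.35692 yrs; C = 14.72951.
Duration effect: -3.35692 × (-0.0105) = +0.035248
Convexity effect: 0.5 × 14.72951 × (-0.0105)² = +0.0008120
ΔP/P ≈ +0.035248 + 0.0008120 = +0.036060 = +3.6060%.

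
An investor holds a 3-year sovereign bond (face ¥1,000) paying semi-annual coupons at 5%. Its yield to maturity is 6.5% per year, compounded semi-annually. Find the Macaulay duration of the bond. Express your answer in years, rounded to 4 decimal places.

Periodic yield y = 0.0325. Discount each cash flow and weight by its period:
  t   CF        PV=CF/(1+0.0325)^t    t·PV
  1        25.00        24.2131        24.2131
  2        25.00        23.4509        46.9018
  3        25.00        22.7128        68.1383
  4        25.00        21.9978        87.9913
  5        25.00        21.3054       106.5270
  6     1,025.00       846.0256     5,076.1536
  Σ                    959.7056     5,409.9251
Price P = Σ PV = 959.7056.
Macaulay duration = Σ(t·PV) / P = 5,409.9251 / 959.7056 = 5.63707 half-year periods.
In years: 5.63707 / 2 = 2.81853 years.

2.8185 years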